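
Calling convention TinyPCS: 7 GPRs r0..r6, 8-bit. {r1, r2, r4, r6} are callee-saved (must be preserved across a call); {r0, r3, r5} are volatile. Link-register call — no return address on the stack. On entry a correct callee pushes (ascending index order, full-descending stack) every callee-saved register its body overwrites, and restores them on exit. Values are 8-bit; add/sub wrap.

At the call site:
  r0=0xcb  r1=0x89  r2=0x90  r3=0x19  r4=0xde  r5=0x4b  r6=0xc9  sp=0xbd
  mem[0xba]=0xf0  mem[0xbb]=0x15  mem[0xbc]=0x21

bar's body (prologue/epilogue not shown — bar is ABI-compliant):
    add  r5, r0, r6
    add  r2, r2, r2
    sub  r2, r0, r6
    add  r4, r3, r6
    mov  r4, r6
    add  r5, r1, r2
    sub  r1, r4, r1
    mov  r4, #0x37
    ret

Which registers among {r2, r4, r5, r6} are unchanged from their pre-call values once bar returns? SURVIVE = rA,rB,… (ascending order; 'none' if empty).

prologue: push r1 -> mem[0xbc]=0x89, sp=0xbc
prologue: push r2 -> mem[0xbb]=0x90, sp=0xbb
prologue: push r4 -> mem[0xba]=0xde, sp=0xba
body[0] add  r5, r0, r6 -> r5=0x94
body[1] add  r2, r2, r2 -> r2=0x20
body[2] sub  r2, r0, r6 -> r2=0x02
body[3] add  r4, r3, r6 -> r4=0xe2
body[4] mov  r4, r6 -> r4=0xc9
body[5] add  r5, r1, r2 -> r5=0x8b
body[6] sub  r1, r4, r1 -> r1=0x40
body[7] mov  r4, #0x37 -> r4=0x37
epilogue: pop r4=0xde, sp=0xbb
epilogue: pop r2=0x90, sp=0xbc
epilogue: pop r1=0x89, sp=0xbd
r2: callee-saved, written=True
r4: callee-saved, written=True
r5: caller-saved, written=True
r6: callee-saved, written=False

SURVIVE = r2,r4,r6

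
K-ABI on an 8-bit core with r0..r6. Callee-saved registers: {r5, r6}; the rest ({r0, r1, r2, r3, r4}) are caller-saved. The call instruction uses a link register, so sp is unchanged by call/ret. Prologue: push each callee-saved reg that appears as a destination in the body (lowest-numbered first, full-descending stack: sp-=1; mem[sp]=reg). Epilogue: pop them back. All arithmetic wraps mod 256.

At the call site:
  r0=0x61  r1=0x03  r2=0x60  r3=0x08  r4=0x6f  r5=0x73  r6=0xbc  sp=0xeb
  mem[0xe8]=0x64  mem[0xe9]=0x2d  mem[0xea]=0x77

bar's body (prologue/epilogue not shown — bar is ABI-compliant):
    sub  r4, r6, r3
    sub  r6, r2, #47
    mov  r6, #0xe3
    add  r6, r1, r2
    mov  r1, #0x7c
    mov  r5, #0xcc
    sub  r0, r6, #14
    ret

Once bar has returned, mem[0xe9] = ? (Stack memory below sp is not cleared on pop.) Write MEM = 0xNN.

MEM = 0xbc

prologue: push r5 → mem[0xea]=0x73, sp=0xea
prologue: push r6 → mem[0xe9]=0xbc, sp=0xe9
body[0] sub  r4, r6, r3 → r4=0xb4
body[1] sub  r6, r2, #47 → r6=0x31
body[2] mov  r6, #0xe3 → r6=0xe3
body[3] add  r6, r1, r2 → r6=0x63
body[4] mov  r1, #0x7c → r1=0x7c
body[5] mov  r5, #0xcc → r5=0xcc
body[6] sub  r0, r6, #14 → r0=0x55
epilogue: pop r6=0xbc, sp=0xea
epilogue: pop r5=0x73, sp=0xeb
prologue pushed ['r5', 'r6'] at ['0xea', '0xe9']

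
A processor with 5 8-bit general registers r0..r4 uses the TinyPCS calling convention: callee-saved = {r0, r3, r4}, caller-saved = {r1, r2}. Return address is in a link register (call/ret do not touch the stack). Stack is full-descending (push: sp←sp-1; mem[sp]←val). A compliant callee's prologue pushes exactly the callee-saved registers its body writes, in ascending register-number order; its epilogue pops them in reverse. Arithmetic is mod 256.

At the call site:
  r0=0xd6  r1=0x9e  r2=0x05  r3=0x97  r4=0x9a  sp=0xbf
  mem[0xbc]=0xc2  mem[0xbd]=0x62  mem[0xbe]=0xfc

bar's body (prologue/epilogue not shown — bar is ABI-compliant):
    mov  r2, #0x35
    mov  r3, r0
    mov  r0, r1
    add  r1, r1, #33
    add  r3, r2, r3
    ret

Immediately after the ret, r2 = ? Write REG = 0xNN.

prologue: push r0 -> mem[0xbe]=0xd6, sp=0xbe
prologue: push r3 -> mem[0xbd]=0x97, sp=0xbd
body[0] mov  r2, #0x35 -> r2=0x35
body[1] mov  r3, r0 -> r3=0xd6
body[2] mov  r0, r1 -> r0=0x9e
body[3] add  r1, r1, #33 -> r1=0xbf
body[4] add  r3, r2, r3 -> r3=0x0b
epilogue: pop r3=0x97, sp=0xbe
epilogue: pop r0=0xd6, sp=0xbf
r2 is caller-saved -> body value

REG = 0x35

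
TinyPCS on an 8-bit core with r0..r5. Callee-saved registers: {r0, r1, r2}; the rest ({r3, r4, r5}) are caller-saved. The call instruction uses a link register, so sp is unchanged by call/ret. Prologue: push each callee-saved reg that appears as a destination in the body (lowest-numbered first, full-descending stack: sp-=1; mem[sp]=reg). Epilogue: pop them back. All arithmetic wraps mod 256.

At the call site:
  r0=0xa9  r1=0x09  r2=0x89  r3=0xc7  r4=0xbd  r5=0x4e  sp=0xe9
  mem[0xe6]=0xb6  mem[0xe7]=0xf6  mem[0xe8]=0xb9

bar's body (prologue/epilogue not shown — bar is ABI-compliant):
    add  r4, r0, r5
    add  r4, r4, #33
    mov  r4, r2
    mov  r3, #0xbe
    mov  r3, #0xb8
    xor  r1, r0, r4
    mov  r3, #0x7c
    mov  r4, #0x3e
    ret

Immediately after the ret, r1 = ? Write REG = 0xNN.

prologue: push r1 → mem[0xe8]=0x09, sp=0xe8
body[0] add  r4, r0, r5 → r4=0xf7
body[1] add  r4, r4, #33 → r4=0x18
body[2] mov  r4, r2 → r4=0x89
body[3] mov  r3, #0xbe → r3=0xbe
body[4] mov  r3, #0xb8 → r3=0xb8
body[5] xor  r1, r0, r4 → r1=0x20
body[6] mov  r3, #0x7c → r3=0x7c
body[7] mov  r4, #0x3e → r4=0x3e
epilogue: pop r1=0x09, sp=0xe9
r1 is callee-saved → restored

REG = 0x09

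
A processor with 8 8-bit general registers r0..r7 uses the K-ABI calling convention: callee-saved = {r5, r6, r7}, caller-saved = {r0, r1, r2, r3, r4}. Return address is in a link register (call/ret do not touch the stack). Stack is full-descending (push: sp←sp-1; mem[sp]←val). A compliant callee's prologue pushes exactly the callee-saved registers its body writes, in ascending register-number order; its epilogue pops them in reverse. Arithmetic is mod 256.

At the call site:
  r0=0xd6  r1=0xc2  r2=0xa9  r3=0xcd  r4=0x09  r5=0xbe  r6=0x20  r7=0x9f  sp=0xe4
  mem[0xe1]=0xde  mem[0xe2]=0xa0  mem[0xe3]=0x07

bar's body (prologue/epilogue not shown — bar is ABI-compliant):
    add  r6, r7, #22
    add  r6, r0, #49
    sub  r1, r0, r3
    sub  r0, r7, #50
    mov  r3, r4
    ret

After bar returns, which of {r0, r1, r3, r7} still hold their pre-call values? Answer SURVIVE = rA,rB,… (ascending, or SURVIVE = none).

prologue: push r6 → mem[0xe3]=0x20, sp=0xe3
body[0] add  r6, r7, #22 → r6=0xb5
body[1] add  r6, r0, #49 → r6=0x07
body[2] sub  r1, r0, r3 → r1=0x09
body[3] sub  r0, r7, #50 → r0=0x6d
body[4] mov  r3, r4 → r3=0x09
epilogue: pop r6=0x20, sp=0xe4
r0: caller-saved, written=True
r1: caller-saved, written=True
r3: caller-saved, written=True
r7: callee-saved, written=False

SURVIVE = r7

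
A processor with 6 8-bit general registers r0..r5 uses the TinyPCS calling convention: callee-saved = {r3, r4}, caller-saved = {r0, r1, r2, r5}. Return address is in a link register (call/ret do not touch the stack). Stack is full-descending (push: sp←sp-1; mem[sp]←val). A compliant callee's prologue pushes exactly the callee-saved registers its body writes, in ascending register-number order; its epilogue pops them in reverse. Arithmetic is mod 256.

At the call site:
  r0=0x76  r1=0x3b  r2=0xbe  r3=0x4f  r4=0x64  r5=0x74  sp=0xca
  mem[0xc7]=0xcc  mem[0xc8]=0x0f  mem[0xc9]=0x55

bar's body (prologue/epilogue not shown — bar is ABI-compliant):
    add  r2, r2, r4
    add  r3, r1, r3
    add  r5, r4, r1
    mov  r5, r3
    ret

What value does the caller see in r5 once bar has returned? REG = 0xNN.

prologue: push r3 → mem[0xc9]=0x4f, sp=0xc9
body[0] add  r2, r2, r4 → r2=0x22
body[1] add  r3, r1, r3 → r3=0x8a
body[2] add  r5, r4, r1 → r5=0x9f
body[3] mov  r5, r3 → r5=0x8a
epilogue: pop r3=0x4f, sp=0xca
r5 is caller-saved → body value

REG = 0x8a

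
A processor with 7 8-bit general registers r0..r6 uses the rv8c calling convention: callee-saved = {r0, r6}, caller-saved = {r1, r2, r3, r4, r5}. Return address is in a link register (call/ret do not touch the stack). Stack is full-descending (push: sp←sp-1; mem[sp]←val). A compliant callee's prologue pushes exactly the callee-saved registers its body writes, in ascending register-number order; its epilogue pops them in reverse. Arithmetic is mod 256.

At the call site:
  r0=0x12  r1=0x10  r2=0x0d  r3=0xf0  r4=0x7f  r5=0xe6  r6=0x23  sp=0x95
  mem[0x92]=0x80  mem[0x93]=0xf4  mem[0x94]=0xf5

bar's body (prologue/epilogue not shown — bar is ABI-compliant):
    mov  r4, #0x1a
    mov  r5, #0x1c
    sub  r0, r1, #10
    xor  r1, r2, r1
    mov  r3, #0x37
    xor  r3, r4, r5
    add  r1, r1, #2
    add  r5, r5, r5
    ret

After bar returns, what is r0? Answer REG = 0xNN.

REG = 0x12

prologue: push r0 -> mem[0x94]=0x12, sp=0x94
body[0] mov  r4, #0x1a -> r4=0x1a
body[1] mov  r5, #0x1c -> r5=0x1c
body[2] sub  r0, r1, #10 -> r0=0x06
body[3] xor  r1, r2, r1 -> r1=0x1d
body[4] mov  r3, #0x37 -> r3=0x37
body[5] xor  r3, r4, r5 -> r3=0x06
body[6] add  r1, r1, #2 -> r1=0x1f
body[7] add  r5, r5, r5 -> r5=0x38
epilogue: pop r0=0x12, sp=0x95
r0 is callee-saved -> restored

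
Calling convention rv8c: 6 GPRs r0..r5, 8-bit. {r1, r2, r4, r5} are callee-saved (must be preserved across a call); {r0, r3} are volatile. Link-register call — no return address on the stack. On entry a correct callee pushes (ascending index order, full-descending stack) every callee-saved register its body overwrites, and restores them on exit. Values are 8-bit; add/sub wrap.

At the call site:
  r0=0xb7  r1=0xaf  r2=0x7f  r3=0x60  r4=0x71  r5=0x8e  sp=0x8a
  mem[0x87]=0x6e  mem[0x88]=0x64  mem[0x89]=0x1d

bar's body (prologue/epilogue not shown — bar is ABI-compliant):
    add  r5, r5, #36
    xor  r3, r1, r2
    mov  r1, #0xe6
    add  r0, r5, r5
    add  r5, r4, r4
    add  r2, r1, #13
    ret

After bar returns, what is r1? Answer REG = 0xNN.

REG = 0xaf

prologue: push r1 -> mem[0x89]=0xaf, sp=0x89
prologue: push r2 -> mem[0x88]=0x7f, sp=0x88
prologue: push r5 -> mem[0x87]=0x8e, sp=0x87
body[0] add  r5, r5, #36 -> r5=0xb2
body[1] xor  r3, r1, r2 -> r3=0xd0
body[2] mov  r1, #0xe6 -> r1=0xe6
body[3] add  r0, r5, r5 -> r0=0x64
body[4] add  r5, r4, r4 -> r5=0xe2
body[5] add  r2, r1, #13 -> r2=0xf3
epilogue: pop r5=0x8e, sp=0x88
epilogue: pop r2=0x7f, sp=0x89
epilogue: pop r1=0xaf, sp=0x8a
r1 is callee-saved -> restored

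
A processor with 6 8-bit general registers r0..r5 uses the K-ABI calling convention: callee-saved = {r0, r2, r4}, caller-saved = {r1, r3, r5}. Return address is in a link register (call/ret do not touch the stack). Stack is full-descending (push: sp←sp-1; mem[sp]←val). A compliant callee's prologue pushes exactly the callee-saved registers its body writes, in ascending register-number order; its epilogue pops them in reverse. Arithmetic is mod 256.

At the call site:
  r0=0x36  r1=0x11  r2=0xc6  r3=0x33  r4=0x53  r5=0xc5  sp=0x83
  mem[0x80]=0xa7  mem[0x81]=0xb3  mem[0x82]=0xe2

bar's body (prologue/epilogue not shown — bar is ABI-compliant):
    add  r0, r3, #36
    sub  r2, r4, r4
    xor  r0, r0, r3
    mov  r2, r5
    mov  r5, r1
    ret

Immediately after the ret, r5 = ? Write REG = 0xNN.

prologue: push r0 → mem[0x82]=0x36, sp=0x82
prologue: push r2 → mem[0x81]=0xc6, sp=0x81
body[0] add  r0, r3, #36 → r0=0x57
body[1] sub  r2, r4, r4 → r2=0x00
body[2] xor  r0, r0, r3 → r0=0x64
body[3] mov  r2, r5 → r2=0xc5
body[4] mov  r5, r1 → r5=0x11
epilogue: pop r2=0xc6, sp=0x82
epilogue: pop r0=0x36, sp=0x83
r5 is caller-saved → body value

REG = 0x11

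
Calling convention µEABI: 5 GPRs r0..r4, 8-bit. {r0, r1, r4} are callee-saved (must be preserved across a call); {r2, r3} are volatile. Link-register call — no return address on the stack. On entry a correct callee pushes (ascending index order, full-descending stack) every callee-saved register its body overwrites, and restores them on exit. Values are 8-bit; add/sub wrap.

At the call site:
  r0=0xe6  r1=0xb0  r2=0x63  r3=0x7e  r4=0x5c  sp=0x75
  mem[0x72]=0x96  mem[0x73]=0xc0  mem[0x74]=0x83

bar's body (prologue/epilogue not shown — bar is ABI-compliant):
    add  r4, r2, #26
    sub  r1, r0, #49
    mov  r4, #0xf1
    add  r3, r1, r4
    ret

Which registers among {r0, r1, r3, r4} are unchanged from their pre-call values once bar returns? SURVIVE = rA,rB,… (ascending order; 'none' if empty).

prologue: push r1 → mem[0x74]=0xb0, sp=0x74
prologue: push r4 → mem[0x73]=0x5c, sp=0x73
body[0] add  r4, r2, #26 → r4=0x7d
body[1] sub  r1, r0, #49 → r1=0xb5
body[2] mov  r4, #0xf1 → r4=0xf1
body[3] add  r3, r1, r4 → r3=0xa6
epilogue: pop r4=0x5c, sp=0x74
epilogue: pop r1=0xb0, sp=0x75
r0: callee-saved, written=False
r1: callee-saved, written=True
r3: caller-saved, written=True
r4: callee-saved, written=True

SURVIVE = r0,r1,r4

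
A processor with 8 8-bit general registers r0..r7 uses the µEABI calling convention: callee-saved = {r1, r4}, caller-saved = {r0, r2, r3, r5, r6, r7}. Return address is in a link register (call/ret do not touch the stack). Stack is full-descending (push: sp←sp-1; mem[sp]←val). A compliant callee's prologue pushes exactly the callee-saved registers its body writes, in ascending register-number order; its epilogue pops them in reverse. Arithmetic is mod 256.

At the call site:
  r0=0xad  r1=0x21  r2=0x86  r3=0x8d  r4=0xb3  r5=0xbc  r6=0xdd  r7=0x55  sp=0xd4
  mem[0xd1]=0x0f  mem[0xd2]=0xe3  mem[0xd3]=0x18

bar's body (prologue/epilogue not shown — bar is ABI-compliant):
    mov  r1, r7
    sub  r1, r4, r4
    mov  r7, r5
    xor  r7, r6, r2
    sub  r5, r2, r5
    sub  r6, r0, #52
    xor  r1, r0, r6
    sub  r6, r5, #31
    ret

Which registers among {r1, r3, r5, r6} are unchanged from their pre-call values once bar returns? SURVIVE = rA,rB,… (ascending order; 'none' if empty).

prologue: push r1 -> mem[0xd3]=0x21, sp=0xd3
body[0] mov  r1, r7 -> r1=0x55
body[1] sub  r1, r4, r4 -> r1=0x00
body[2] mov  r7, r5 -> r7=0xbc
body[3] xor  r7, r6, r2 -> r7=0x5b
body[4] sub  r5, r2, r5 -> r5=0xca
body[5] sub  r6, r0, #52 -> r6=0x79
body[6] xor  r1, r0, r6 -> r1=0xd4
body[7] sub  r6, r5, #31 -> r6=0xab
epilogue: pop r1=0x21, sp=0xd4
r1: callee-saved, written=True
r3: caller-saved, written=False
r5: caller-saved, written=True
r6: caller-saved, written=True

SURVIVE = r1,r3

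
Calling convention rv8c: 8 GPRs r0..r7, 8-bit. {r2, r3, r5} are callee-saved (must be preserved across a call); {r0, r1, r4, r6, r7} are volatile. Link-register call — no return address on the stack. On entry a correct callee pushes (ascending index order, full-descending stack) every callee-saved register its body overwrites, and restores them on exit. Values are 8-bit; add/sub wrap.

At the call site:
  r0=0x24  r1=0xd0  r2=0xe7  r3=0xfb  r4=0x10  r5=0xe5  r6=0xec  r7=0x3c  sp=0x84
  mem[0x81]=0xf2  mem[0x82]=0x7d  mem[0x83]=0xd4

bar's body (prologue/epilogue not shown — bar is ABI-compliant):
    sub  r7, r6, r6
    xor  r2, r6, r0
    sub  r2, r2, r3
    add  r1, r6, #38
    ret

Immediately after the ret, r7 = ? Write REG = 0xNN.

REG = 0x00

prologue: push r2 -> mem[0x83]=0xe7, sp=0x83
body[0] sub  r7, r6, r6 -> r7=0x00
body[1] xor  r2, r6, r0 -> r2=0xc8
body[2] sub  r2, r2, r3 -> r2=0xcd
body[3] add  r1, r6, #38 -> r1=0x12
epilogue: pop r2=0xe7, sp=0x84
r7 is caller-saved -> body value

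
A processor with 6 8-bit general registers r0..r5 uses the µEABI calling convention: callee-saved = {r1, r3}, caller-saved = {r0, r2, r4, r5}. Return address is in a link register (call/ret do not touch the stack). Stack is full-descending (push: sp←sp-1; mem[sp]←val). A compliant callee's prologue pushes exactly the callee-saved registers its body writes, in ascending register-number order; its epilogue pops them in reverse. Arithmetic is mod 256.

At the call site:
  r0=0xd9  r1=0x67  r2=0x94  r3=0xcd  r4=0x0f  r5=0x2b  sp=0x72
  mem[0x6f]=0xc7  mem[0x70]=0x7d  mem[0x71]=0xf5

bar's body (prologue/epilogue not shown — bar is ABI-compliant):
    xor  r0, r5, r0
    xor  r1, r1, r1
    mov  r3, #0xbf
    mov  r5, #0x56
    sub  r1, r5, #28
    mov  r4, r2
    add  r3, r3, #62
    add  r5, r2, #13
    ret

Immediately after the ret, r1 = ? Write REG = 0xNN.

prologue: push r1 → mem[0x71]=0x67, sp=0x71
prologue: push r3 → mem[0x70]=0xcd, sp=0x70
body[0] xor  r0, r5, r0 → r0=0xf2
body[1] xor  r1, r1, r1 → r1=0x00
body[2] mov  r3, #0xbf → r3=0xbf
body[3] mov  r5, #0x56 → r5=0x56
body[4] sub  r1, r5, #28 → r1=0x3a
body[5] mov  r4, r2 → r4=0x94
body[6] add  r3, r3, #62 → r3=0xfd
body[7] add  r5, r2, #13 → r5=0xa1
epilogue: pop r3=0xcd, sp=0x71
epilogue: pop r1=0x67, sp=0x72
r1 is callee-saved → restored

REG = 0x67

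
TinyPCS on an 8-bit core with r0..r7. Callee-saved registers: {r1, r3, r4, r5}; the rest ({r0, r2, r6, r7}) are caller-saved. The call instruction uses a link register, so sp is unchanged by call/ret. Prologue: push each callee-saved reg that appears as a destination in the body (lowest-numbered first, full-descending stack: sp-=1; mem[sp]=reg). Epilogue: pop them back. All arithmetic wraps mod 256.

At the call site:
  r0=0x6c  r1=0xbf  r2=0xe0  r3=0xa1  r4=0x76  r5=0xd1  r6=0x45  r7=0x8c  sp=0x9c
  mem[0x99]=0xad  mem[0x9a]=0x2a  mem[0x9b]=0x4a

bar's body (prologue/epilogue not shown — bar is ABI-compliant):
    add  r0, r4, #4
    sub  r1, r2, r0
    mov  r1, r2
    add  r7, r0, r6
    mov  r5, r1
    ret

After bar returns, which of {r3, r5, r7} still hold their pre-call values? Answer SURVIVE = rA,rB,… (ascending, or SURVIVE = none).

SURVIVE = r3,r5

prologue: push r1 -> mem[0x9b]=0xbf, sp=0x9b
prologue: push r5 -> mem[0x9a]=0xd1, sp=0x9a
body[0] add  r0, r4, #4 -> r0=0x7a
body[1] sub  r1, r2, r0 -> r1=0x66
body[2] mov  r1, r2 -> r1=0xe0
body[3] add  r7, r0, r6 -> r7=0xbf
body[4] mov  r5, r1 -> r5=0xe0
epilogue: pop r5=0xd1, sp=0x9b
epilogue: pop r1=0xbf, sp=0x9c
r3: callee-saved, written=False
r5: callee-saved, written=True
r7: caller-saved, written=True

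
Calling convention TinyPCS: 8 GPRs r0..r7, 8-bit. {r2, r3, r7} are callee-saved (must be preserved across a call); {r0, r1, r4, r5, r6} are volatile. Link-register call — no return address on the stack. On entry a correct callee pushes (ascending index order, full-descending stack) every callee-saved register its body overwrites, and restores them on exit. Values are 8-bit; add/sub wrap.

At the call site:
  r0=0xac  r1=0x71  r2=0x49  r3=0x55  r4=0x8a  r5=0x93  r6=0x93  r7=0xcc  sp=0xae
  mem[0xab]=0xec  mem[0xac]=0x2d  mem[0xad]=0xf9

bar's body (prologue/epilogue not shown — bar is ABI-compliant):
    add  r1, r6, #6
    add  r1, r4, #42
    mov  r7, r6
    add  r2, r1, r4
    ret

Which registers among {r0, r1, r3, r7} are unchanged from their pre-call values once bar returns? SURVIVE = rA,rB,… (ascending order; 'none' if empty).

prologue: push r2 -> mem[0xad]=0x49, sp=0xad
prologue: push r7 -> mem[0xac]=0xcc, sp=0xac
body[0] add  r1, r6, #6 -> r1=0x99
body[1] add  r1, r4, #42 -> r1=0xb4
body[2] mov  r7, r6 -> r7=0x93
body[3] add  r2, r1, r4 -> r2=0x3e
epilogue: pop r7=0xcc, sp=0xad
epilogue: pop r2=0x49, sp=0xae
r0: caller-saved, written=False
r1: caller-saved, written=True
r3: callee-saved, written=False
r7: callee-saved, written=True

SURVIVE = r0,r3,r7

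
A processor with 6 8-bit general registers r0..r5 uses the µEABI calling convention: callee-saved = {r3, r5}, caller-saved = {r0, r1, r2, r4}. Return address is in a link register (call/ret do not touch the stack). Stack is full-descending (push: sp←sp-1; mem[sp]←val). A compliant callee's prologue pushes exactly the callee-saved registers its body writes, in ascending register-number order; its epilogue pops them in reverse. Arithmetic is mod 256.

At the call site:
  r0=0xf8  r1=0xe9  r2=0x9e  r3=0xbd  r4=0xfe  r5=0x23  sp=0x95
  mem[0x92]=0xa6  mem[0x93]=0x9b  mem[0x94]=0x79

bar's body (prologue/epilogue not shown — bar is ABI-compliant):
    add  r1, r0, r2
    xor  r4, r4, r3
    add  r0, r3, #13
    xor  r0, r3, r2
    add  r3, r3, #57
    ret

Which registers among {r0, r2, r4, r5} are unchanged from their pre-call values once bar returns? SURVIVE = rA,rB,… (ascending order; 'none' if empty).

prologue: push r3 -> mem[0x94]=0xbd, sp=0x94
body[0] add  r1, r0, r2 -> r1=0x96
body[1] xor  r4, r4, r3 -> r4=0x43
body[2] add  r0, r3, #13 -> r0=0xca
body[3] xor  r0, r3, r2 -> r0=0x23
body[4] add  r3, r3, #57 -> r3=0xf6
epilogue: pop r3=0xbd, sp=0x95
r0: caller-saved, written=True
r2: caller-saved, written=False
r4: caller-saved, written=True
r5: callee-saved, written=False

SURVIVE = r2,r5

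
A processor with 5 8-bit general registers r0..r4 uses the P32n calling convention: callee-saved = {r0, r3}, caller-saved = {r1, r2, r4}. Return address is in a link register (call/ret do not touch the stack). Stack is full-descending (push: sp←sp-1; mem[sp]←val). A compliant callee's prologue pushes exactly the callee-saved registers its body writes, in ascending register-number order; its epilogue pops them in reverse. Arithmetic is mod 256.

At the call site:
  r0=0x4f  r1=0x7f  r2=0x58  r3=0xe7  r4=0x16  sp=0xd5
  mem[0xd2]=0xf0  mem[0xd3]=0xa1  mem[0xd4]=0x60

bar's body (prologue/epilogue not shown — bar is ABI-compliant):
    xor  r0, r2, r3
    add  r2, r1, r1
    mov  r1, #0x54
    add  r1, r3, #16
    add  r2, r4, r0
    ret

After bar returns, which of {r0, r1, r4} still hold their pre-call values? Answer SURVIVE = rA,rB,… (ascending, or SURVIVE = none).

SURVIVE = r0,r4

prologue: push r0 -> mem[0xd4]=0x4f, sp=0xd4
body[0] xor  r0, r2, r3 -> r0=0xbf
body[1] add  r2, r1, r1 -> r2=0xfe
body[2] mov  r1, #0x54 -> r1=0x54
body[3] add  r1, r3, #16 -> r1=0xf7
body[4] add  r2, r4, r0 -> r2=0xd5
epilogue: pop r0=0x4f, sp=0xd5
r0: callee-saved, written=True
r1: caller-saved, written=True
r4: caller-saved, written=False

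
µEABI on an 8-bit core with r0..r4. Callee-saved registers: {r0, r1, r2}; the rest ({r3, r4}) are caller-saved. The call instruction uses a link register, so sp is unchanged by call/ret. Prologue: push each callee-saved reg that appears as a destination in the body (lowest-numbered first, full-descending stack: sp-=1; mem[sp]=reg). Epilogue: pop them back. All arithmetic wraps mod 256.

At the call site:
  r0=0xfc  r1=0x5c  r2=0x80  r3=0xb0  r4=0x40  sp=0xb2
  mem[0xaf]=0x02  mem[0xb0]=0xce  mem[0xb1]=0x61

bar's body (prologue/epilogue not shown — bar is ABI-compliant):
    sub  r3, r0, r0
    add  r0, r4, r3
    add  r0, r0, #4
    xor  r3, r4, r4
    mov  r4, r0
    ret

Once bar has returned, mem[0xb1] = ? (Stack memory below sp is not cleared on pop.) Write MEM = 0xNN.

prologue: push r0 → mem[0xb1]=0xfc, sp=0xb1
body[0] sub  r3, r0, r0 → r3=0x00
body[1] add  r0, r4, r3 → r0=0x40
body[2] add  r0, r0, #4 → r0=0x44
body[3] xor  r3, r4, r4 → r3=0x00
body[4] mov  r4, r0 → r4=0x44
epilogue: pop r0=0xfc, sp=0xb2
prologue pushed ['r0'] at ['0xb1']

MEM = 0xfc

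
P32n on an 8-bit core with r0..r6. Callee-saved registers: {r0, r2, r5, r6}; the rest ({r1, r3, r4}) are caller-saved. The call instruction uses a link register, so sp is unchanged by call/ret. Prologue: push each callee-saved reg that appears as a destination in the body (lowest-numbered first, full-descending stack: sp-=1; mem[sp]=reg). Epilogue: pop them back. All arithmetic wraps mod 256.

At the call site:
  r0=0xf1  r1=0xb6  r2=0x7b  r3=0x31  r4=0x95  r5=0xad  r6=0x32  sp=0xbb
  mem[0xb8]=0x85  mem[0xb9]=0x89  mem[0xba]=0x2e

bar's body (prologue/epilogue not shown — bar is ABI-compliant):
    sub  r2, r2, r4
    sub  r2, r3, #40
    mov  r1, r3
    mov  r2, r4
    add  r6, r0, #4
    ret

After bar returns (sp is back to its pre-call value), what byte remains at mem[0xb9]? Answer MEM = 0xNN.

MEM = 0x32

prologue: push r2 → mem[0xba]=0x7b, sp=0xba
prologue: push r6 → mem[0xb9]=0x32, sp=0xb9
body[0] sub  r2, r2, r4 → r2=0xe6
body[1] sub  r2, r3, #40 → r2=0x09
body[2] mov  r1, r3 → r1=0x31
body[3] mov  r2, r4 → r2=0x95
body[4] add  r6, r0, #4 → r6=0xf5
epilogue: pop r6=0x32, sp=0xba
epilogue: pop r2=0x7b, sp=0xbb
prologue pushed ['r2', 'r6'] at ['0xba', '0xb9']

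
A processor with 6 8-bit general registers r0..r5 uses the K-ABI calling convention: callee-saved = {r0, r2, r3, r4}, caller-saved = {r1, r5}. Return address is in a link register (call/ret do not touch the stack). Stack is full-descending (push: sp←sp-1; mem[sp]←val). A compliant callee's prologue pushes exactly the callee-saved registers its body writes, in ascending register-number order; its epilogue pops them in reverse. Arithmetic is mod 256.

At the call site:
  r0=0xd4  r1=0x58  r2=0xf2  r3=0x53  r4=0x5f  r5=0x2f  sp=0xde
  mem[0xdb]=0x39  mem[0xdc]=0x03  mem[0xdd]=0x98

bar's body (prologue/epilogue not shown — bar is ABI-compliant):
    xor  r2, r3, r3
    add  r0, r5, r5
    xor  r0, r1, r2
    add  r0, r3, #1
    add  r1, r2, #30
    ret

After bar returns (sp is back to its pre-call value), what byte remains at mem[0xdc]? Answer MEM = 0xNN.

MEM = 0xf2

prologue: push r0 -> mem[0xdd]=0xd4, sp=0xdd
prologue: push r2 -> mem[0xdc]=0xf2, sp=0xdc
body[0] xor  r2, r3, r3 -> r2=0x00
body[1] add  r0, r5, r5 -> r0=0x5e
body[2] xor  r0, r1, r2 -> r0=0x58
body[3] add  r0, r3, #1 -> r0=0x54
body[4] add  r1, r2, #30 -> r1=0x1e
epilogue: pop r2=0xf2, sp=0xdd
epilogue: pop r0=0xd4, sp=0xde
prologue pushed ['r0', 'r2'] at ['0xdd', '0xdc']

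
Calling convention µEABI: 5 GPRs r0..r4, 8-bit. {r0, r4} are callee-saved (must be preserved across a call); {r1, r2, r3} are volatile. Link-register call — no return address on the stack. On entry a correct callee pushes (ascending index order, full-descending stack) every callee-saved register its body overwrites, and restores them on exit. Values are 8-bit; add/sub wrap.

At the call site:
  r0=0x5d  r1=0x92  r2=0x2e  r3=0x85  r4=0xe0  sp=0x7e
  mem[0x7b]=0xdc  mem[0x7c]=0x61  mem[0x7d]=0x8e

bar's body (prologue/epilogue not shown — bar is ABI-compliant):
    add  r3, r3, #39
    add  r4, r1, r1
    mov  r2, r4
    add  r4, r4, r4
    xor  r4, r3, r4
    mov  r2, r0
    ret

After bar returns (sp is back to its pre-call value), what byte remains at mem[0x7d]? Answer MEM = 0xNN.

prologue: push r4 -> mem[0x7d]=0xe0, sp=0x7d
body[0] add  r3, r3, #39 -> r3=0xac
body[1] add  r4, r1, r1 -> r4=0x24
body[2] mov  r2, r4 -> r2=0x24
body[3] add  r4, r4, r4 -> r4=0x48
body[4] xor  r4, r3, r4 -> r4=0xe4
body[5] mov  r2, r0 -> r2=0x5d
epilogue: pop r4=0xe0, sp=0x7e
prologue pushed ['r4'] at ['0x7d']

MEM = 0xe0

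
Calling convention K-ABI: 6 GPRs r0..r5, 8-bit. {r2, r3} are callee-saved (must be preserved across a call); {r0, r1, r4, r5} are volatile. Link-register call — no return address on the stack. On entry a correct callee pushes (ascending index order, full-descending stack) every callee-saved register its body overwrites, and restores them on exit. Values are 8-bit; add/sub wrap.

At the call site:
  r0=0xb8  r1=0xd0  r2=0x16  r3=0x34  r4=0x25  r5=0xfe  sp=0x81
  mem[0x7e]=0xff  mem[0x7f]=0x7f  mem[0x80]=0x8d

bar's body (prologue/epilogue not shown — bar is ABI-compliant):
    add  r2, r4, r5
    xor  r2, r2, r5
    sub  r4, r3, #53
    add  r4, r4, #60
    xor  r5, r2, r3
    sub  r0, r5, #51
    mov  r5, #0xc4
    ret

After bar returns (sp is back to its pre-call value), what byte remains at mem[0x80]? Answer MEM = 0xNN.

prologue: push r2 → mem[0x80]=0x16, sp=0x80
body[0] add  r2, r4, r5 → r2=0x23
body[1] xor  r2, r2, r5 → r2=0xdd
body[2] sub  r4, r3, #53 → r4=0xff
body[3] add  r4, r4, #60 → r4=0x3b
body[4] xor  r5, r2, r3 → r5=0xe9
body[5] sub  r0, r5, #51 → r0=0xb6
body[6] mov  r5, #0xc4 → r5=0xc4
epilogue: pop r2=0x16, sp=0x81
prologue pushed ['r2'] at ['0x80']

MEM = 0x16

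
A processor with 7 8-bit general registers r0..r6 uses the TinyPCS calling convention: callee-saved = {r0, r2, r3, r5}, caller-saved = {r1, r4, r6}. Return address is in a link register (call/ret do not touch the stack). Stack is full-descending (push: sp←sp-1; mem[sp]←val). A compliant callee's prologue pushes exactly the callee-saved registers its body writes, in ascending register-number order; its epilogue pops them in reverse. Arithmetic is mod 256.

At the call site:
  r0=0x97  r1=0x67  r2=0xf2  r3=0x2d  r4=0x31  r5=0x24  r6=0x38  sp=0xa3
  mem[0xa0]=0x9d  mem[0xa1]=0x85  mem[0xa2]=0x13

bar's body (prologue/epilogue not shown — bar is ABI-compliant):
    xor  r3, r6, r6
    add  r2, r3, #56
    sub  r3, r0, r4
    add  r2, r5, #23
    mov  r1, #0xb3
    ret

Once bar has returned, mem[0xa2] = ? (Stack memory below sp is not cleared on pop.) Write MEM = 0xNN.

prologue: push r2 -> mem[0xa2]=0xf2, sp=0xa2
prologue: push r3 -> mem[0xa1]=0x2d, sp=0xa1
body[0] xor  r3, r6, r6 -> r3=0x00
body[1] add  r2, r3, #56 -> r2=0x38
body[2] sub  r3, r0, r4 -> r3=0x66
body[3] add  r2, r5, #23 -> r2=0x3b
body[4] mov  r1, #0xb3 -> r1=0xb3
epilogue: pop r3=0x2d, sp=0xa2
epilogue: pop r2=0xf2, sp=0xa3
prologue pushed ['r2', 'r3'] at ['0xa2', '0xa1']

MEM = 0xf2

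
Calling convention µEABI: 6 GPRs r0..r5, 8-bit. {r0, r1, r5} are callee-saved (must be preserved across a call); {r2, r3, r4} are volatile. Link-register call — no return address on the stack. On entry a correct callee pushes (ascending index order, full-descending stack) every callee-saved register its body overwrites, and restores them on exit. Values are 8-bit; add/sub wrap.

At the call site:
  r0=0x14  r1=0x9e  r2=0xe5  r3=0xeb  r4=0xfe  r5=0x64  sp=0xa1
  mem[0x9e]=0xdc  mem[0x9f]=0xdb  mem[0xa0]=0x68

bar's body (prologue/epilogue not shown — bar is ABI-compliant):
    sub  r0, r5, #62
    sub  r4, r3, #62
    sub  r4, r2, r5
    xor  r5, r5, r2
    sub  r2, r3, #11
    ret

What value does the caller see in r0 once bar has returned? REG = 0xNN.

REG = 0x14

prologue: push r0 → mem[0xa0]=0x14, sp=0xa0
prologue: push r5 → mem[0x9f]=0x64, sp=0x9f
body[0] sub  r0, r5, #62 → r0=0x26
body[1] sub  r4, r3, #62 → r4=0xad
body[2] sub  r4, r2, r5 → r4=0x81
body[3] xor  r5, r5, r2 → r5=0x81
body[4] sub  r2, r3, #11 → r2=0xe0
epilogue: pop r5=0x64, sp=0xa0
epilogue: pop r0=0x14, sp=0xa1
r0 is callee-saved → restored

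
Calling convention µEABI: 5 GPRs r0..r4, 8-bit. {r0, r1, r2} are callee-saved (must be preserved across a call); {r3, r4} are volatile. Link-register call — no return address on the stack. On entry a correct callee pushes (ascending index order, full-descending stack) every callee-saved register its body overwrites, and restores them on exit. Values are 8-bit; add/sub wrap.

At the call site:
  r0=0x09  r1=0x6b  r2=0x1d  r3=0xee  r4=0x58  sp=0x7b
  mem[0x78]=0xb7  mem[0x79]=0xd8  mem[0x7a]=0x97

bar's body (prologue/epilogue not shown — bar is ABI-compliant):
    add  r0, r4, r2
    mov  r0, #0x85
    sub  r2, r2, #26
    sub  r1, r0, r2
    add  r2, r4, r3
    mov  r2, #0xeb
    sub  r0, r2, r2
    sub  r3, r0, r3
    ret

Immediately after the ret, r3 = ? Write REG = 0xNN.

REG = 0x12

prologue: push r0 → mem[0x7a]=0x09, sp=0x7a
prologue: push r1 → mem[0x79]=0x6b, sp=0x79
prologue: push r2 → mem[0x78]=0x1d, sp=0x78
body[0] add  r0, r4, r2 → r0=0x75
body[1] mov  r0, #0x85 → r0=0x85
body[2] sub  r2, r2, #26 → r2=0x03
body[3] sub  r1, r0, r2 → r1=0x82
body[4] add  r2, r4, r3 → r2=0x46
body[5] mov  r2, #0xeb → r2=0xeb
body[6] sub  r0, r2, r2 → r0=0x00
body[7] sub  r3, r0, r3 → r3=0x12
epilogue: pop r2=0x1d, sp=0x79
epilogue: pop r1=0x6b, sp=0x7a
epilogue: pop r0=0x09, sp=0x7b
r3 is caller-saved → body value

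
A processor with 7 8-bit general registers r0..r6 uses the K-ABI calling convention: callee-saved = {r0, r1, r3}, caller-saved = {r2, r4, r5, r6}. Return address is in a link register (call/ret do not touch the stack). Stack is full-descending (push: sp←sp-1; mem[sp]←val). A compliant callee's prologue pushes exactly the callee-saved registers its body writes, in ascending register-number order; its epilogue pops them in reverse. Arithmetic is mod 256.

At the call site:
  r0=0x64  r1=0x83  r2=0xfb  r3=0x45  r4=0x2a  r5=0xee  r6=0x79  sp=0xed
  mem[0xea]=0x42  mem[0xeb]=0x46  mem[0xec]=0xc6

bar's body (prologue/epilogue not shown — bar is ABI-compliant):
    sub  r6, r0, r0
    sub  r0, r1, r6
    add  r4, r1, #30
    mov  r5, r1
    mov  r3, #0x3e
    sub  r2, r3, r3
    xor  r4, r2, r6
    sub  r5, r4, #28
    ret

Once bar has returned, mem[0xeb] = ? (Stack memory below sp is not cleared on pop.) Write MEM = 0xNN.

prologue: push r0 → mem[0xec]=0x64, sp=0xec
prologue: push r3 → mem[0xeb]=0x45, sp=0xeb
body[0] sub  r6, r0, r0 → r6=0x00
body[1] sub  r0, r1, r6 → r0=0x83
body[2] add  r4, r1, #30 → r4=0xa1
body[3] mov  r5, r1 → r5=0x83
body[4] mov  r3, #0x3e → r3=0x3e
body[5] sub  r2, r3, r3 → r2=0x00
body[6] xor  r4, r2, r6 → r4=0x00
body[7] sub  r5, r4, #28 → r5=0xe4
epilogue: pop r3=0x45, sp=0xec
epilogue: pop r0=0x64, sp=0xed
prologue pushed ['r0', 'r3'] at ['0xec', '0xeb']

MEM = 0x45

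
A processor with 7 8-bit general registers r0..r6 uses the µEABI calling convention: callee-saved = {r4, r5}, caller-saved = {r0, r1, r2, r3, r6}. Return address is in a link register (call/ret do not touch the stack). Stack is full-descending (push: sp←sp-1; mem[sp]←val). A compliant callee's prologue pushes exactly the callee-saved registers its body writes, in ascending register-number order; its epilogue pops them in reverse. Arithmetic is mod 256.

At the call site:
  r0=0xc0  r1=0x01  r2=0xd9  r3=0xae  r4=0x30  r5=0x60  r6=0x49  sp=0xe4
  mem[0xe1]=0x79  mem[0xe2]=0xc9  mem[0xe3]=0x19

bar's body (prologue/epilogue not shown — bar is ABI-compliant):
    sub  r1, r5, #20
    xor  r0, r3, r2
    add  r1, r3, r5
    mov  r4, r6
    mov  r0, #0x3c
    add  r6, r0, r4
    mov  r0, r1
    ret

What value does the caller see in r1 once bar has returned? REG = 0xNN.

REG = 0x0e

prologue: push r4 -> mem[0xe3]=0x30, sp=0xe3
body[0] sub  r1, r5, #20 -> r1=0x4c
body[1] xor  r0, r3, r2 -> r0=0x77
body[2] add  r1, r3, r5 -> r1=0x0e
body[3] mov  r4, r6 -> r4=0x49
body[4] mov  r0, #0x3c -> r0=0x3c
body[5] add  r6, r0, r4 -> r6=0x85
body[6] mov  r0, r1 -> r0=0x0e
epilogue: pop r4=0x30, sp=0xe4
r1 is caller-saved -> body value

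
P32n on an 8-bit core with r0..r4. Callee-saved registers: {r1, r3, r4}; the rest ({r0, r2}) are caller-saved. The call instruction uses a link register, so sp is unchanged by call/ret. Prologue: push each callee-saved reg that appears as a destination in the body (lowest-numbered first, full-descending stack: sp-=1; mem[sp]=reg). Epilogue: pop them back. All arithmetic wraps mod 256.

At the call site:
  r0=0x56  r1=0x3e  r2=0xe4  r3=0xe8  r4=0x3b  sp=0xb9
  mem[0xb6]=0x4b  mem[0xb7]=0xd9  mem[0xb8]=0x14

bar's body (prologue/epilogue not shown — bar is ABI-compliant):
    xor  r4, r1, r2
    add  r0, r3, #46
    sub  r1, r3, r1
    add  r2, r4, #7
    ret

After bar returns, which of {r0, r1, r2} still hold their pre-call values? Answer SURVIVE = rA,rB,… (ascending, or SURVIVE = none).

prologue: push r1 → mem[0xb8]=0x3e, sp=0xb8
prologue: push r4 → mem[0xb7]=0x3b, sp=0xb7
body[0] xor  r4, r1, r2 → r4=0xda
body[1] add  r0, r3, #46 → r0=0x16
body[2] sub  r1, r3, r1 → r1=0xaa
body[3] add  r2, r4, #7 → r2=0xe1
epilogue: pop r4=0x3b, sp=0xb8
epilogue: pop r1=0x3e, sp=0xb9
r0: caller-saved, written=True
r1: callee-saved, written=True
r2: caller-saved, written=True

SURVIVE = r1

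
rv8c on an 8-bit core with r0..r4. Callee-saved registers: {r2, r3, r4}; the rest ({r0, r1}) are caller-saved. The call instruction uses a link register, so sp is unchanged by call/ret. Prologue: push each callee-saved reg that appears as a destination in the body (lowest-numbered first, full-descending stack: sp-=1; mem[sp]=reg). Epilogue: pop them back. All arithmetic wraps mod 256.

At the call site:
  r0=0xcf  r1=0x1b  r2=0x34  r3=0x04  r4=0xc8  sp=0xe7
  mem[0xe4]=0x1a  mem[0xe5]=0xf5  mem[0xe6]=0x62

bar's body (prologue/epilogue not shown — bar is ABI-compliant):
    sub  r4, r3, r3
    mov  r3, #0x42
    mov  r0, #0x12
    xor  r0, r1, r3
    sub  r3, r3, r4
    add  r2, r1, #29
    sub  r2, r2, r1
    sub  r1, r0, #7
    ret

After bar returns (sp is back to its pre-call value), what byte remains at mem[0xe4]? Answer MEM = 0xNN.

prologue: push r2 → mem[0xe6]=0x34, sp=0xe6
prologue: push r3 → mem[0xe5]=0x04, sp=0xe5
prologue: push r4 → mem[0xe4]=0xc8, sp=0xe4
body[0] sub  r4, r3, r3 → r4=0x00
body[1] mov  r3, #0x42 → r3=0x42
body[2] mov  r0, #0x12 → r0=0x12
body[3] xor  r0, r1, r3 → r0=0x59
body[4] sub  r3, r3, r4 → r3=0x42
body[5] add  r2, r1, #29 → r2=0x38
body[6] sub  r2, r2, r1 → r2=0x1d
body[7] sub  r1, r0, #7 → r1=0x52
epilogue: pop r4=0xc8, sp=0xe5
epilogue: pop r3=0x04, sp=0xe6
epilogue: pop r2=0x34, sp=0xe7
prologue pushed ['r2', 'r3', 'r4'] at ['0xe6', '0xe5', '0xe4']

MEM = 0xc8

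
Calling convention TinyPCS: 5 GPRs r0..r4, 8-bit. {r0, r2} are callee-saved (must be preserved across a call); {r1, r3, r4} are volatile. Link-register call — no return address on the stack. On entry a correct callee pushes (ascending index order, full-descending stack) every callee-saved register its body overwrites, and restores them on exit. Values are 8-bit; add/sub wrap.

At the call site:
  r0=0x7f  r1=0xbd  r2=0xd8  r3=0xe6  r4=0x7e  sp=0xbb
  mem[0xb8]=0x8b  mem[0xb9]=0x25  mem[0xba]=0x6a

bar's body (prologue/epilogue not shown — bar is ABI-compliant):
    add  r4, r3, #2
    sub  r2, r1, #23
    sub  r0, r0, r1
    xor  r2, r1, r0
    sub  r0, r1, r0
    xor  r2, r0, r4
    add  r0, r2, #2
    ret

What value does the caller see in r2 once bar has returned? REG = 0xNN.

REG = 0xd8

prologue: push r0 -> mem[0xba]=0x7f, sp=0xba
prologue: push r2 -> mem[0xb9]=0xd8, sp=0xb9
body[0] add  r4, r3, #2 -> r4=0xe8
body[1] sub  r2, r1, #23 -> r2=0xa6
body[2] sub  r0, r0, r1 -> r0=0xc2
body[3] xor  r2, r1, r0 -> r2=0x7f
body[4] sub  r0, r1, r0 -> r0=0xfb
body[5] xor  r2, r0, r4 -> r2=0x13
body[6] add  r0, r2, #2 -> r0=0x15
epilogue: pop r2=0xd8, sp=0xba
epilogue: pop r0=0x7f, sp=0xbb
r2 is callee-saved -> restored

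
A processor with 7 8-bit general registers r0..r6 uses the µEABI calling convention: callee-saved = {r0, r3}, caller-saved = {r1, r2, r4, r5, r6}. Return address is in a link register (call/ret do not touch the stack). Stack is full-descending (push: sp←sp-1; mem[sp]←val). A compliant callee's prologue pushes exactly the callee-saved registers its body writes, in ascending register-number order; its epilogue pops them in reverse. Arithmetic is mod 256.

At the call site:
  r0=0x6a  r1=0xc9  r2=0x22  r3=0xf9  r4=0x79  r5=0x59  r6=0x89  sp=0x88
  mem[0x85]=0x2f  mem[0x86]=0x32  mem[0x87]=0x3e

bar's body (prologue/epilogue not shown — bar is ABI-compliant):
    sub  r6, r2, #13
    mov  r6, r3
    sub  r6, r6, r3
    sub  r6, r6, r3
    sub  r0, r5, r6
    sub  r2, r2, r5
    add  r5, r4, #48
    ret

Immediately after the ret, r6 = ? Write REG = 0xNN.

REG = 0x07

prologue: push r0 -> mem[0x87]=0x6a, sp=0x87
body[0] sub  r6, r2, #13 -> r6=0x15
body[1] mov  r6, r3 -> r6=0xf9
body[2] sub  r6, r6, r3 -> r6=0x00
body[3] sub  r6, r6, r3 -> r6=0x07
body[4] sub  r0, r5, r6 -> r0=0x52
body[5] sub  r2, r2, r5 -> r2=0xc9
body[6] add  r5, r4, #48 -> r5=0xa9
epilogue: pop r0=0x6a, sp=0x88
r6 is caller-saved -> body value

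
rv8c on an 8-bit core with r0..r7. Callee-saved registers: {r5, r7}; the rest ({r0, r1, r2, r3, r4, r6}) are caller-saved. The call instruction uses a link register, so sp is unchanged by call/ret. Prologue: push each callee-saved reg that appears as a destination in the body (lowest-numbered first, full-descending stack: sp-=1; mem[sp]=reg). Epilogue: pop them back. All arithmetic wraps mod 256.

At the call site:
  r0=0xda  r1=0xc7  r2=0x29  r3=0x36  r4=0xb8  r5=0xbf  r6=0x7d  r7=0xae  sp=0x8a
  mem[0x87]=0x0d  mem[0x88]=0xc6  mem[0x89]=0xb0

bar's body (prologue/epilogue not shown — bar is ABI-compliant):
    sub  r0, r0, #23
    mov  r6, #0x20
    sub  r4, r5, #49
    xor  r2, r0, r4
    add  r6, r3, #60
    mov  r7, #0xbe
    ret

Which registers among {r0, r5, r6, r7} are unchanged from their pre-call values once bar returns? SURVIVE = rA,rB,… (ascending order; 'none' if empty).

prologue: push r7 -> mem[0x89]=0xae, sp=0x89
body[0] sub  r0, r0, #23 -> r0=0xc3
body[1] mov  r6, #0x20 -> r6=0x20
body[2] sub  r4, r5, #49 -> r4=0x8e
body[3] xor  r2, r0, r4 -> r2=0x4d
body[4] add  r6, r3, #60 -> r6=0x72
body[5] mov  r7, #0xbe -> r7=0xbe
epilogue: pop r7=0xae, sp=0x8a
r0: caller-saved, written=True
r5: callee-saved, written=False
r6: caller-saved, written=True
r7: callee-saved, written=True

SURVIVE = r5,r7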